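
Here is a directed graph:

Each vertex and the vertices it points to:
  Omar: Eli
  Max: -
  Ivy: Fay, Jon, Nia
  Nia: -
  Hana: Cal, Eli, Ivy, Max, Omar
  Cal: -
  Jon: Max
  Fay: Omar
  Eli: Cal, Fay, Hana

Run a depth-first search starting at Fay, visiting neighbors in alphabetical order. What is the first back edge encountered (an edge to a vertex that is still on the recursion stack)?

DFS from Fay (visiting neighbors in alphabetical order); mark gray on enter, black on exit:
Fay gray
  Omar gray
    Eli gray
      Cal gray
      Cal black
      Eli→Fay: Fay is gray → back edge
First back edge: Eli → Fay.

Eli→Fay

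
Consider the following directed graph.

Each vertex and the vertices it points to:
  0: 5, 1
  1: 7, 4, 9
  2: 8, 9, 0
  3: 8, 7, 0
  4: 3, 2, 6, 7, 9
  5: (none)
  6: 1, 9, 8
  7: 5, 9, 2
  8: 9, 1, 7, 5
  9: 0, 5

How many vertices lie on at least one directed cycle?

9

A vertex is on a directed cycle iff it belongs to a strongly connected component of size ≥ 2 (or has a self-loop).
The vertices on cycles are {0, 1, 2, 3, 4, 6, 7, 8, 9} — 9 in total.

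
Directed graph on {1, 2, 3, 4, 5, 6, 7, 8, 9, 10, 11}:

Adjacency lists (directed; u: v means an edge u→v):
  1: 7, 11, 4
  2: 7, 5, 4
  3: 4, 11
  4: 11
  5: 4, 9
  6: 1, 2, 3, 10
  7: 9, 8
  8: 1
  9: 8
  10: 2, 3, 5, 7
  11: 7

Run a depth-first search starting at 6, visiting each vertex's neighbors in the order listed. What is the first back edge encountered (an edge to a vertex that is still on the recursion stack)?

DFS from 6 (visiting each vertex's neighbors in the order listed); mark gray on enter, black on exit:
6 gray
  1 gray
    7 gray
      9 gray
        8 gray
          8→1: 1 is gray → back edge
First back edge: 8 → 1.

8->1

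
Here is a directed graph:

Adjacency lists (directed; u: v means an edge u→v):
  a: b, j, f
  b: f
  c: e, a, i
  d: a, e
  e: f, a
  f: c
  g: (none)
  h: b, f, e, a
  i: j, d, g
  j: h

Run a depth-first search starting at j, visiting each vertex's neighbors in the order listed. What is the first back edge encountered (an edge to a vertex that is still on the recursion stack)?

e→f

DFS from j (visiting each vertex's neighbors in the order listed); mark gray on enter, black on exit:
j gray
  h gray
    b gray
      f gray
        c gray
          e gray
            e→f: f is gray → back edge
First back edge: e → f.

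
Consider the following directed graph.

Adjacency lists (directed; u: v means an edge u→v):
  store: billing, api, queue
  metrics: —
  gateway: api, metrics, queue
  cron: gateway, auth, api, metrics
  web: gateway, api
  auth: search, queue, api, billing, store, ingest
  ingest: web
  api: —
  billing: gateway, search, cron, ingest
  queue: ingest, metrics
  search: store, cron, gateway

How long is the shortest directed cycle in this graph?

3

For each vertex v, BFS finds the shortest path from v back to v.
The shortest such closed walk is auth → billing → cron → auth, length 3.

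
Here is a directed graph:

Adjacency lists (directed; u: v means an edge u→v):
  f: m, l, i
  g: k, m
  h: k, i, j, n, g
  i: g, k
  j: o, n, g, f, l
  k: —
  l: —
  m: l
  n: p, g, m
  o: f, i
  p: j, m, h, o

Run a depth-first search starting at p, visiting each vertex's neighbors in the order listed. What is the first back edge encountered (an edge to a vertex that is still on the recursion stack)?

DFS from p (visiting each vertex's neighbors in the order listed); mark gray on enter, black on exit:
p gray
  j gray
    o gray
      f gray
        m gray
          l gray
          l black
        m black
        f→l: l black — skip
        i gray
          g gray
            k gray
            k black
            g→m: m black — skip
          g black
          i→k: k black — skip
        i black
      f black
      o→i: i black — skip
    o black
    n gray
      n→p: p is gray → back edge
First back edge: n → p.

n→p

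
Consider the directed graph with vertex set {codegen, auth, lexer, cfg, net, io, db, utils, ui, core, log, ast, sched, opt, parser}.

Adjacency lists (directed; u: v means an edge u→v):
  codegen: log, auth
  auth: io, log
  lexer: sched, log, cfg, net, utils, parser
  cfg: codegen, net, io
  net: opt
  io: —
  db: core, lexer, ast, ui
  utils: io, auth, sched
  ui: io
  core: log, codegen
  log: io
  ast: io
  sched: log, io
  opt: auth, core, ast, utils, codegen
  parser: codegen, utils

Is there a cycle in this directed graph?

No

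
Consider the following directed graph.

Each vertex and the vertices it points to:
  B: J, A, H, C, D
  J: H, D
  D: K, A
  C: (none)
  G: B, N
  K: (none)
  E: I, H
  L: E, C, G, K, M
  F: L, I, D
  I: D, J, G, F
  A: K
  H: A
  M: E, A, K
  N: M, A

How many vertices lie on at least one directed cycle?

7

A vertex is on a directed cycle iff it belongs to a strongly connected component of size ≥ 2 (or has a self-loop).
The vertices on cycles are {E, F, G, I, L, M, N} — 7 in total.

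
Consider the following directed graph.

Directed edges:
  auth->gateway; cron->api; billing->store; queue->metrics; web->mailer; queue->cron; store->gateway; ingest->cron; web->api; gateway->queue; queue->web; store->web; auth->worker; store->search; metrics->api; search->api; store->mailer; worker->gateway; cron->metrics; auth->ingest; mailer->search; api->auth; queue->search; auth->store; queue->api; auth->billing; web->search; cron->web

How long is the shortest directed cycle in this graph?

For each vertex v, BFS finds the shortest path from v back to v.
The shortest such closed walk is auth → store → web → api → auth, length 4.

4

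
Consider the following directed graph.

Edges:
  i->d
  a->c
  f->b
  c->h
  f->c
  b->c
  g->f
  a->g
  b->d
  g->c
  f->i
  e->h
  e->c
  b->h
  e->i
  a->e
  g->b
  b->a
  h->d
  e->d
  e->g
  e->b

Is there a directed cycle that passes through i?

i lies on a cycle iff there is a path from i back to itself.
Exploring from i, it never reaches itself; equivalently, its strongly connected component is a singleton.

No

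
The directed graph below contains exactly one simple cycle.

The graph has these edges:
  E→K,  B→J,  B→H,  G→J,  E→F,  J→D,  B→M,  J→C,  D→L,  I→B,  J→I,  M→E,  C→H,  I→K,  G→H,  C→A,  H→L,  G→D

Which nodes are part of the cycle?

B, I, J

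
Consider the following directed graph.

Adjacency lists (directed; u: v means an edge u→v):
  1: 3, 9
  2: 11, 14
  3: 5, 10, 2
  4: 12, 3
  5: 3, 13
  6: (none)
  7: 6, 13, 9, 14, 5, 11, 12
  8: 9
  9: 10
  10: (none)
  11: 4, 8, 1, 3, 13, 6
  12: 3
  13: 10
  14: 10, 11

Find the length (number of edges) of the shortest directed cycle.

2

For each vertex v, BFS finds the shortest path from v back to v.
The shortest such closed walk is 5 → 3 → 5, length 2.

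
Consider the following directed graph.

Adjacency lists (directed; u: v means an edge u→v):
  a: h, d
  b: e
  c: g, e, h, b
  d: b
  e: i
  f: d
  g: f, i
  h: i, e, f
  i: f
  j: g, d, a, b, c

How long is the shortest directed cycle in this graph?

5

For each vertex v, BFS finds the shortest path from v back to v.
The shortest such closed walk is d → b → e → i → f → d, length 5.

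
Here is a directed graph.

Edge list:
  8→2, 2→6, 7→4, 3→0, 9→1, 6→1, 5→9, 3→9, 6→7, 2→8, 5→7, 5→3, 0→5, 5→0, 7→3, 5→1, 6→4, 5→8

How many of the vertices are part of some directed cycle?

A vertex is on a directed cycle iff it belongs to a strongly connected component of size ≥ 2 (or has a self-loop).
The vertices on cycles are {0, 2, 3, 5, 6, 7, 8} — 7 in total.

7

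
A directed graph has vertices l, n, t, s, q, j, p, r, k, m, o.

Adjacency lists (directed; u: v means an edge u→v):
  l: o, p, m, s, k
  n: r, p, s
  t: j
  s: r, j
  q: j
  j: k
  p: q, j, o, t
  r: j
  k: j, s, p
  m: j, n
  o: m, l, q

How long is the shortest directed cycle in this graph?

For each vertex v, BFS finds the shortest path from v back to v.
The shortest such closed walk is l → o → l, length 2.

2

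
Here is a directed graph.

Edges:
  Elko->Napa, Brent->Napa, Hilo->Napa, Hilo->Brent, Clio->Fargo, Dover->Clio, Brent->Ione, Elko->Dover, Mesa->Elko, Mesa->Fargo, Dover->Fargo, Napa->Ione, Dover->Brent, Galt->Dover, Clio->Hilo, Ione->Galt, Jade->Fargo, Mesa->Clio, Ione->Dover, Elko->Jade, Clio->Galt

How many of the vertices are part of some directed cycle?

A vertex is on a directed cycle iff it belongs to a strongly connected component of size ≥ 2 (or has a self-loop).
The vertices on cycles are {Clio, Galt, Hilo, Ione, Napa, Brent, Dover} — 7 in total.

7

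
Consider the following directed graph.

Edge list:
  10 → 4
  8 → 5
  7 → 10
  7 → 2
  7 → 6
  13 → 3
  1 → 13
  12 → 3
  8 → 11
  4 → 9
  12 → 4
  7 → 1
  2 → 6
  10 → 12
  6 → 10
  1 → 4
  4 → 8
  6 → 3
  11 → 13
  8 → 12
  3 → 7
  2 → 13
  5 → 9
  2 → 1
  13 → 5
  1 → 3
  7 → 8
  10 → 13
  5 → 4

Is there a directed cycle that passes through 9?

No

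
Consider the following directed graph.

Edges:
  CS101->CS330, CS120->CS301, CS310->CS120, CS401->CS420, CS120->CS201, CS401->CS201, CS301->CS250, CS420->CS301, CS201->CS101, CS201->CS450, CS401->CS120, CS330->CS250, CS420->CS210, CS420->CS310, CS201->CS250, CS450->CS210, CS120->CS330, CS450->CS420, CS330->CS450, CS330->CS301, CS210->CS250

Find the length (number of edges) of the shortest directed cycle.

5

For each vertex v, BFS finds the shortest path from v back to v.
The shortest such closed walk is CS201 → CS450 → CS420 → CS310 → CS120 → CS201, length 5.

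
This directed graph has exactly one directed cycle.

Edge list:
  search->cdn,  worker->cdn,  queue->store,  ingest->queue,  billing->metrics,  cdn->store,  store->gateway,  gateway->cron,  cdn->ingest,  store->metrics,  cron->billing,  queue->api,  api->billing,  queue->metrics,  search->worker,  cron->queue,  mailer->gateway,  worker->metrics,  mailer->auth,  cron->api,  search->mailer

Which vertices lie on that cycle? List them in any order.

DFS with gray/black marking from gateway:
gateway gray
  cron gray
    billing gray
      metrics gray
      metrics black
    billing black
    api gray
      api→billing: billing black — skip
    api black
    queue gray
      queue→api: api black — skip
      queue→metrics: metrics black — skip
      store gray
        store→metrics: metrics black — skip
        store→gateway: gateway is gray → back edge
Back edge closes the cycle gateway → cron → queue → store → gateway; its vertices are {cron, queue, store, gateway}.

cron, queue, store, gateway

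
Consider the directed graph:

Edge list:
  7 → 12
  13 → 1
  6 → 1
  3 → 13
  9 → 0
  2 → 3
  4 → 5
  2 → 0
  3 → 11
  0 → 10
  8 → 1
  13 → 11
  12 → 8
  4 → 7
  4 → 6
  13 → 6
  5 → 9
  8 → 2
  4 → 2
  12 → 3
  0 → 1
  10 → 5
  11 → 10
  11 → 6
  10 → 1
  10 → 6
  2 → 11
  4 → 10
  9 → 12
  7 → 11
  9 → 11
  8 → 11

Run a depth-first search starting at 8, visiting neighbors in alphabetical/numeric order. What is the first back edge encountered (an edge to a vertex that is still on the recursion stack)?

9→0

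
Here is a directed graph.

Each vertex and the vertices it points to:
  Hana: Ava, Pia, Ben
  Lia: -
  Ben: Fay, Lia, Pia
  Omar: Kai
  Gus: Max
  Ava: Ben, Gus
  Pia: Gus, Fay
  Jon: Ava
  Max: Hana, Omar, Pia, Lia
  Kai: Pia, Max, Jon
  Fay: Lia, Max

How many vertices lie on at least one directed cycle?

A vertex is on a directed cycle iff it belongs to a strongly connected component of size ≥ 2 (or has a self-loop).
The vertices on cycles are {Ava, Ben, Fay, Gus, Jon, Kai, Max, Pia, Hana, Omar} — 10 in total.

10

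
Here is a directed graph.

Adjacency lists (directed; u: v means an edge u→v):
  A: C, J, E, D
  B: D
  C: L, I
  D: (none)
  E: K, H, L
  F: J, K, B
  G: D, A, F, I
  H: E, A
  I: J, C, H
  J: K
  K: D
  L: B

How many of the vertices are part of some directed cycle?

A vertex is on a directed cycle iff it belongs to a strongly connected component of size ≥ 2 (or has a self-loop).
The vertices on cycles are {A, C, E, H, I} — 5 in total.

5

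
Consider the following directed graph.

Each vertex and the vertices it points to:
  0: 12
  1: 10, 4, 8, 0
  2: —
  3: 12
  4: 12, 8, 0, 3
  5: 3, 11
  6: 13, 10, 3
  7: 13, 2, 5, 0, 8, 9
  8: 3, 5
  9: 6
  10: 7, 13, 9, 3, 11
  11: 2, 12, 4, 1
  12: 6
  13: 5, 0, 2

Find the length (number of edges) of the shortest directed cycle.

For each vertex v, BFS finds the shortest path from v back to v.
The shortest such closed walk is 10 → 9 → 6 → 10, length 3.

3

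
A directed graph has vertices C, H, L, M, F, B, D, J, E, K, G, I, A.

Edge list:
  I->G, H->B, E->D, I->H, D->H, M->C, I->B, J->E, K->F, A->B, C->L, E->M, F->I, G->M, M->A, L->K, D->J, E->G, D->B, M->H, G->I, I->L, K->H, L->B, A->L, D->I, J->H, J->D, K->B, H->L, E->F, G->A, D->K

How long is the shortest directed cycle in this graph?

2

For each vertex v, BFS finds the shortest path from v back to v.
The shortest such closed walk is J → D → J, length 2.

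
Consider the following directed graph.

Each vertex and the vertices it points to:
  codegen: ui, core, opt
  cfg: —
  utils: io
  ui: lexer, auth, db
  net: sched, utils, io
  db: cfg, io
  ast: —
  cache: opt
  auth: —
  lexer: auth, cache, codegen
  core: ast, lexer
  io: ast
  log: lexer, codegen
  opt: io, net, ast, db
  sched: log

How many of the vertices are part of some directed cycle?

A vertex is on a directed cycle iff it belongs to a strongly connected component of size ≥ 2 (or has a self-loop).
The vertices on cycles are {ui, log, net, opt, core, cache, lexer, sched, codegen} — 9 in total.

9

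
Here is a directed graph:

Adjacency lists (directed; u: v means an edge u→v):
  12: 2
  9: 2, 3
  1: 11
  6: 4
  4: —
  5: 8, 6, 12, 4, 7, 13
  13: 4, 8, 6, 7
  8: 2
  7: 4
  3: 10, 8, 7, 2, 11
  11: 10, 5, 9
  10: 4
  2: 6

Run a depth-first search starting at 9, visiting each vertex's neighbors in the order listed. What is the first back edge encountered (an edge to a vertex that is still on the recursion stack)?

11→9

DFS from 9 (visiting each vertex's neighbors in the order listed); mark gray on enter, black on exit:
9 gray
  2 gray
    6 gray
      4 gray
      4 black
    6 black
  2 black
  3 gray
    10 gray
      10→4: 4 black — skip
    10 black
    8 gray
      8→2: 2 black — skip
    8 black
    7 gray
      7→4: 4 black — skip
    7 black
    3→2: 2 black — skip
    11 gray
      11→10: 10 black — skip
      5 gray
        5→8: 8 black — skip
        5→6: 6 black — skip
        12 gray
          12→2: 2 black — skip
        12 black
        5→4: 4 black — skip
        5→7: 7 black — skip
        13 gray
          13→4: 4 black — skip
          13→8: 8 black — skip
          13→6: 6 black — skip
          13→7: 7 black — skip
        13 black
      5 black
      11→9: 9 is gray → back edge
First back edge: 11 → 9.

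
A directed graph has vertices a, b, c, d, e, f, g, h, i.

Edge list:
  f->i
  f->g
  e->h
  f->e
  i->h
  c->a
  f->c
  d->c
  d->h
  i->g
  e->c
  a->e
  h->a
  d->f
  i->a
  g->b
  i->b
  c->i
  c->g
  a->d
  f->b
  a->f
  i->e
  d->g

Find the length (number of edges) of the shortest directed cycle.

3

For each vertex v, BFS finds the shortest path from v back to v.
The shortest such closed walk is a → d → h → a, length 3.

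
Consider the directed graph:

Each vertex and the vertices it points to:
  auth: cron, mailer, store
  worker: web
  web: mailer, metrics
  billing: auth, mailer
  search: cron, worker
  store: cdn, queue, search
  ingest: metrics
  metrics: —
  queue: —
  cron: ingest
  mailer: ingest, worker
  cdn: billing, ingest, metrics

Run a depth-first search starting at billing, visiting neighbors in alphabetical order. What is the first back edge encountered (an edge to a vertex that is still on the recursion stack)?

web→mailer

DFS from billing (visiting neighbors in alphabetical order); mark gray on enter, black on exit:
billing gray
  auth gray
    cron gray
      ingest gray
        metrics gray
        metrics black
      ingest black
    cron black
    mailer gray
      mailer→ingest: ingest black — skip
      worker gray
        web gray
          web→mailer: mailer is gray → back edge
First back edge: web → mailer.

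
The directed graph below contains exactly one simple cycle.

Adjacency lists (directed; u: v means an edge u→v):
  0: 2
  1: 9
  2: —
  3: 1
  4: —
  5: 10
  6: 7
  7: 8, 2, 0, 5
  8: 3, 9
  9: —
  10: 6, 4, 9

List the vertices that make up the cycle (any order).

5, 6, 7, 10

DFS with gray/black marking from 6:
6 gray
  7 gray
    8 gray
      3 gray
        1 gray
          9 gray
          9 black
        1 black
      3 black
      8→9: 9 black — skip
    8 black
    2 gray
    2 black
    0 gray
      0→2: 2 black — skip
    0 black
    5 gray
      10 gray
        10→6: 6 is gray → back edge
Back edge closes the cycle 6 → 7 → 5 → 10 → 6; its vertices are {5, 6, 7, 10}.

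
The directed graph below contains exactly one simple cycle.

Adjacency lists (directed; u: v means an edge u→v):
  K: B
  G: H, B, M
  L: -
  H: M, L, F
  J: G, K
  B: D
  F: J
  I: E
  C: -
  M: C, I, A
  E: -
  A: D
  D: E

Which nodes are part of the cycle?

F, G, H, J

DFS with gray/black marking from J:
J gray
  G gray
    H gray
      M gray
        C gray
        C black
        I gray
          E gray
          E black
        I black
        A gray
          D gray
            D→E: E black — skip
          D black
        A black
      M black
      L gray
      L black
      F gray
        F→J: J is gray → back edge
Back edge closes the cycle J → G → H → F → J; its vertices are {F, G, H, J}.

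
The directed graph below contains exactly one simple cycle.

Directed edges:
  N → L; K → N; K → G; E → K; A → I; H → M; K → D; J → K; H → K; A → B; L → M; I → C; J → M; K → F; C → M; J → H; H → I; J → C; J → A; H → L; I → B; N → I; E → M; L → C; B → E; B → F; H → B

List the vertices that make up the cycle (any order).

B, E, I, K, N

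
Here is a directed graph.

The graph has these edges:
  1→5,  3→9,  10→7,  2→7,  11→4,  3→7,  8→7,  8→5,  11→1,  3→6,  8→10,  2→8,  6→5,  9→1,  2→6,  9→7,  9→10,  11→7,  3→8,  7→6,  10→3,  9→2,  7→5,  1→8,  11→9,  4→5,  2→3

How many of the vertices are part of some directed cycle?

A vertex is on a directed cycle iff it belongs to a strongly connected component of size ≥ 2 (or has a self-loop).
The vertices on cycles are {1, 2, 3, 8, 9, 10} — 6 in total.

6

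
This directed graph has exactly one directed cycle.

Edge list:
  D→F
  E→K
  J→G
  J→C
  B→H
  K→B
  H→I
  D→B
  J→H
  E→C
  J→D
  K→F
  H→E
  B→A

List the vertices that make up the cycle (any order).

DFS with gray/black marking from B:
B gray
  H gray
    I gray
    I black
    E gray
      C gray
      C black
      K gray
        K→B: B is gray → back edge
Back edge closes the cycle B → H → E → K → B; its vertices are {B, E, H, K}.

B, E, H, K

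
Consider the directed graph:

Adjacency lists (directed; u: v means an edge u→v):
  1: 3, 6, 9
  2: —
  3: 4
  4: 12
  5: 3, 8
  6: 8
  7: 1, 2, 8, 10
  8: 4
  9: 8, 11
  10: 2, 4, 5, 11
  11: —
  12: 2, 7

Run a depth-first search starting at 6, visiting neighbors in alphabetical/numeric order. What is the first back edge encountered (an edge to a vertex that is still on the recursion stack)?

DFS from 6 (visiting neighbors in alphabetical/numeric order); mark gray on enter, black on exit:
6 gray
  8 gray
    4 gray
      12 gray
        2 gray
        2 black
        7 gray
          1 gray
            3 gray
              3→4: 4 is gray → back edge
First back edge: 3 → 4.

3→4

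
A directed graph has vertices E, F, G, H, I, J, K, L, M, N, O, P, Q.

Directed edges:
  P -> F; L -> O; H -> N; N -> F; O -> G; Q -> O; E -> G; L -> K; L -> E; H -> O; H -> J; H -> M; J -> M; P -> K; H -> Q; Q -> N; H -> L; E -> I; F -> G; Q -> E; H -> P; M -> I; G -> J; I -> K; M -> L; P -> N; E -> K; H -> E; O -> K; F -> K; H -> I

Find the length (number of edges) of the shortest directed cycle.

5

For each vertex v, BFS finds the shortest path from v back to v.
The shortest such closed walk is J → M → L → E → G → J, length 5.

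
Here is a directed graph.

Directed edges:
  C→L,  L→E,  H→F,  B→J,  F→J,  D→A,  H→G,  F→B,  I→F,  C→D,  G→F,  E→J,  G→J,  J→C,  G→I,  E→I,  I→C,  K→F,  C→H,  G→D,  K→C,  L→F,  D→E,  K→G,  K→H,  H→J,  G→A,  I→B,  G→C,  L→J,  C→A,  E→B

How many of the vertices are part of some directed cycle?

10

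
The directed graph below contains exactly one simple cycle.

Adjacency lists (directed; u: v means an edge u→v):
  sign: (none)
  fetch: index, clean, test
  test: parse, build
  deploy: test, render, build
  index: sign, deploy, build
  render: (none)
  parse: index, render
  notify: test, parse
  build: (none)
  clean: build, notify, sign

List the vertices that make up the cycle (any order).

DFS with gray/black marking from index:
index gray
  sign gray
  sign black
  deploy gray
    test gray
      parse gray
        parse→index: index is gray → back edge
Back edge closes the cycle index → deploy → test → parse → index; its vertices are {test, index, parse, deploy}.

test, index, parse, deploy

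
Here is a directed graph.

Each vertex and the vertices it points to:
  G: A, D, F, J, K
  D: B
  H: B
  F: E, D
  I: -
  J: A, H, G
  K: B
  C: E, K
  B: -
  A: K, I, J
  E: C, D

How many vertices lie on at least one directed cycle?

5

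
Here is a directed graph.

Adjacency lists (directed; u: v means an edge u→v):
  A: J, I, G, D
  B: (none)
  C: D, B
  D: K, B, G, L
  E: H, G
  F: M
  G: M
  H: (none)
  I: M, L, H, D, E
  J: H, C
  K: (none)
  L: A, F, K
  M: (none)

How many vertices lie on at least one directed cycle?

A vertex is on a directed cycle iff it belongs to a strongly connected component of size ≥ 2 (or has a self-loop).
The vertices on cycles are {A, C, D, I, J, L} — 6 in total.

6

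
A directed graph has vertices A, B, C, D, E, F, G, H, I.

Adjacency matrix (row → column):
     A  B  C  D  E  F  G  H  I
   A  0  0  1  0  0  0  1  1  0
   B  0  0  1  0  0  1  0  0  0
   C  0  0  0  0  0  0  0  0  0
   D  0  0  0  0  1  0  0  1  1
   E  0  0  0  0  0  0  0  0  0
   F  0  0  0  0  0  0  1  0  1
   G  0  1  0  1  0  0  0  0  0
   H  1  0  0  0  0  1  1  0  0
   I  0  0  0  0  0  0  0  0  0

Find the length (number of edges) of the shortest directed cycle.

For each vertex v, BFS finds the shortest path from v back to v.
The shortest such closed walk is A → H → A, length 2.

2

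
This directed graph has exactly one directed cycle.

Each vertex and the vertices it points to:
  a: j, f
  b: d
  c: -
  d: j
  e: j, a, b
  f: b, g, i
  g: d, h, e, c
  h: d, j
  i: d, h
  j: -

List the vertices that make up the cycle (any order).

DFS with gray/black marking from f:
f gray
  b gray
    d gray
      j gray
      j black
    d black
  b black
  g gray
    g→d: d black — skip
    h gray
      h→d: d black — skip
      h→j: j black — skip
    h black
    e gray
      e→j: j black — skip
      a gray
        a→j: j black — skip
        a→f: f is gray → back edge
Back edge closes the cycle f → g → e → a → f; its vertices are {a, e, f, g}.

a, e, f, g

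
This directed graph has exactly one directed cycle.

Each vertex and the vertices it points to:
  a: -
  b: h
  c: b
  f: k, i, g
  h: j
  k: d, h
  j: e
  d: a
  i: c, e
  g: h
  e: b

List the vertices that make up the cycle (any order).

b, e, h, j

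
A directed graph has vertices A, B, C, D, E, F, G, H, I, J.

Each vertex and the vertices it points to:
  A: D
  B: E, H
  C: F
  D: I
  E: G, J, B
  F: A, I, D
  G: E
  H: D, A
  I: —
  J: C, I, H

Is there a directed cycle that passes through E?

Yes

E is on a cycle iff E can reach itself via ≥1 edge.
E → G → E — yes.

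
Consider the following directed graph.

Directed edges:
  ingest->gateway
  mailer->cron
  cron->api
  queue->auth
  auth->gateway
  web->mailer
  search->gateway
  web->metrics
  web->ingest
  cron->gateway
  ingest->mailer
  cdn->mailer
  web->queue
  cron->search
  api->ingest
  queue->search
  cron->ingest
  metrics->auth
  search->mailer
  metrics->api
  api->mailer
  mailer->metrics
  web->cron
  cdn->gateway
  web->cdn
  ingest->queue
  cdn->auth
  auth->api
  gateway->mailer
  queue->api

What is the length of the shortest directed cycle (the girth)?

For each vertex v, BFS finds the shortest path from v back to v.
The shortest such closed walk is metrics → api → mailer → metrics, length 3.

3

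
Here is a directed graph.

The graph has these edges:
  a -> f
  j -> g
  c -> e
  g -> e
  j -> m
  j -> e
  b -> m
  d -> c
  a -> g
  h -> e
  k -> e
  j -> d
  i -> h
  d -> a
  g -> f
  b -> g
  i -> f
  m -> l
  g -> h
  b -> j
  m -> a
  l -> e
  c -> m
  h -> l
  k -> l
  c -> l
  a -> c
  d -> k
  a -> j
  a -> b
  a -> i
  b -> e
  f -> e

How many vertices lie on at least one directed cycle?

A vertex is on a directed cycle iff it belongs to a strongly connected component of size ≥ 2 (or has a self-loop).
The vertices on cycles are {a, b, c, d, j, m} — 6 in total.

6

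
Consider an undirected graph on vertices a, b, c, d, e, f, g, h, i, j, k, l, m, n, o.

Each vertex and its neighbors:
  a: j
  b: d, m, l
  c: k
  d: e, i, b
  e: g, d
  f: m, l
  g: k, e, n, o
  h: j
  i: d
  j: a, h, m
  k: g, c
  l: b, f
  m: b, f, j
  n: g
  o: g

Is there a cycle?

DFS, tracking each vertex's parent; an edge to a visited non-parent vertex closes a cycle.
Start from l:
visit l (parent –)
  visit b (parent l)
    visit d (parent b)
      visit e (parent d)
        visit g (parent e)
          visit k (parent g)
            k–g: parent, skip
            visit c (parent k)
              c–k: parent, skip
          g–e: parent, skip
          visit n (parent g)
            n–g: parent, skip
          visit o (parent g)
            o–g: parent, skip
        e–d: parent, skip
      visit i (parent d)
        i–d: parent, skip
      d–b: parent, skip
    visit m (parent b)
      m–b: parent, skip
      visit f (parent m)
        f–m: parent, skip
        f–l: l visited and ≠ parent → cycle
Cycle: l – b – m – f – l.

Yes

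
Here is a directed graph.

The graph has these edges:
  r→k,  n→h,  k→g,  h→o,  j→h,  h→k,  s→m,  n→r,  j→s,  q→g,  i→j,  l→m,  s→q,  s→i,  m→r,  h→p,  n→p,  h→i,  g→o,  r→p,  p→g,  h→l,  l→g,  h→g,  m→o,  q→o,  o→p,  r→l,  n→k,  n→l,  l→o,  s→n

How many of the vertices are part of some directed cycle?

11

A vertex is on a directed cycle iff it belongs to a strongly connected component of size ≥ 2 (or has a self-loop).
The vertices on cycles are {g, h, i, j, l, m, n, o, p, r, s} — 11 in total.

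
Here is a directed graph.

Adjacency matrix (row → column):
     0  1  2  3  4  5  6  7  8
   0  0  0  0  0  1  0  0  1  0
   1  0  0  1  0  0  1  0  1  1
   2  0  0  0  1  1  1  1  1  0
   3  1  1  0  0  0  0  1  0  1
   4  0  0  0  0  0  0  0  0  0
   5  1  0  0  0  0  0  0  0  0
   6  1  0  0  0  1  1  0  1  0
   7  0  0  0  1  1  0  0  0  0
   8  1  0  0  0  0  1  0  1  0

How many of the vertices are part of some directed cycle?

A vertex is on a directed cycle iff it belongs to a strongly connected component of size ≥ 2 (or has a self-loop).
The vertices on cycles are {0, 1, 2, 3, 5, 6, 7, 8} — 8 in total.

8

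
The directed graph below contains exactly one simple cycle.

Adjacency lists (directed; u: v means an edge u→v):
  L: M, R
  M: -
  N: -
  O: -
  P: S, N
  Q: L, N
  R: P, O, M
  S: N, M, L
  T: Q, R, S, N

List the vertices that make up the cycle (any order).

L, P, R, S

DFS with gray/black marking from R:
R gray
  P gray
    S gray
      N gray
      N black
      M gray
      M black
      L gray
        L→M: M black — skip
        L→R: R is gray → back edge
Back edge closes the cycle R → P → S → L → R; its vertices are {L, P, R, S}.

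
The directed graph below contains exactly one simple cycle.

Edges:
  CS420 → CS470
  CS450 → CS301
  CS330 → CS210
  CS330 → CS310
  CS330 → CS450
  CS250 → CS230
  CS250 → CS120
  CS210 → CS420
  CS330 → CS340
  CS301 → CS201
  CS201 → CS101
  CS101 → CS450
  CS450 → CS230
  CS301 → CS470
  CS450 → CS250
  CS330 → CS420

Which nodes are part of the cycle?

DFS with gray/black marking from CS450:
CS450 gray
  CS301 gray
    CS470 gray
    CS470 black
    CS201 gray
      CS101 gray
        CS101→CS450: CS450 is gray → back edge
Back edge closes the cycle CS450 → CS301 → CS201 → CS101 → CS450; its vertices are {CS101, CS201, CS301, CS450}.

CS101, CS201, CS301, CS450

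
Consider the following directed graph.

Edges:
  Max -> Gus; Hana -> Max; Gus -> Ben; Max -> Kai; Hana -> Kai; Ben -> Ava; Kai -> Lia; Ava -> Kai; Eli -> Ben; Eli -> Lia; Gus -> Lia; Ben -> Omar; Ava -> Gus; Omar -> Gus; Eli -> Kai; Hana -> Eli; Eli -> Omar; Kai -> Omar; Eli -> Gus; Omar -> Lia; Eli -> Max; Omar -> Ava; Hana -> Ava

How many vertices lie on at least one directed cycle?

5

A vertex is on a directed cycle iff it belongs to a strongly connected component of size ≥ 2 (or has a self-loop).
The vertices on cycles are {Ava, Ben, Gus, Kai, Omar} — 5 in total.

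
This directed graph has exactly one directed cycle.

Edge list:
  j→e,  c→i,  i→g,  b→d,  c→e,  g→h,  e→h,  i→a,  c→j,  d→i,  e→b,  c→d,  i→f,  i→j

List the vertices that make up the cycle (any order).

b, d, e, i, j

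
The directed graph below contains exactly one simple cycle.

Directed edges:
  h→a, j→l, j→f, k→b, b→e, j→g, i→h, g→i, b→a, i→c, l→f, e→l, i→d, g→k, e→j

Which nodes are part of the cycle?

b, e, g, j, k

DFS with gray/black marking from g:
g gray
  i gray
    d gray
    d black
    c gray
    c black
    h gray
      a gray
      a black
    h black
  i black
  k gray
    b gray
      e gray
        j gray
          f gray
          f black
          l gray
            l→f: f black — skip
          l black
          j→g: g is gray → back edge
Back edge closes the cycle g → k → b → e → j → g; its vertices are {b, e, g, j, k}.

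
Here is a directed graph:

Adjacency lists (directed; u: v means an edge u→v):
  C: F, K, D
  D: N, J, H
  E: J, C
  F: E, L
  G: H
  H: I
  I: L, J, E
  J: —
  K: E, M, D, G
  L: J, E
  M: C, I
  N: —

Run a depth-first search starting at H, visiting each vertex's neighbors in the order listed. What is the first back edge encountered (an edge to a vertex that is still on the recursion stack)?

F→E

DFS from H (visiting each vertex's neighbors in the order listed); mark gray on enter, black on exit:
H gray
  I gray
    L gray
      J gray
      J black
      E gray
        E→J: J black — skip
        C gray
          F gray
            F→E: E is gray → back edge
First back edge: F → E.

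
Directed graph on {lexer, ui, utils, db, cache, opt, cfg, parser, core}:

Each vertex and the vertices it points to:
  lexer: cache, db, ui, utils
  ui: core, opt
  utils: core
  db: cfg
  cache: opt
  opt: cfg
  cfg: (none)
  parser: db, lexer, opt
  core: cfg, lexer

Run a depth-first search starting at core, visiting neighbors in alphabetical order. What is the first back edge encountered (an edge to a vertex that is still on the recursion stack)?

ui->core

DFS from core (visiting neighbors in alphabetical order); mark gray on enter, black on exit:
core gray
  cfg gray
  cfg black
  lexer gray
    cache gray
      opt gray
        opt→cfg: cfg black — skip
      opt black
    cache black
    db gray
      db→cfg: cfg black — skip
    db black
    ui gray
      ui→core: core is gray → back edge
First back edge: ui → core.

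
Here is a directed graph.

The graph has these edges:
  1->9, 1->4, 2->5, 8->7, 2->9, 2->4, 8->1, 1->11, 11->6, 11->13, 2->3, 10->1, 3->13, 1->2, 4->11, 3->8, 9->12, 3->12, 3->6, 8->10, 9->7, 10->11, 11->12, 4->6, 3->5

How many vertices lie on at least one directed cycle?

5

A vertex is on a directed cycle iff it belongs to a strongly connected component of size ≥ 2 (or has a self-loop).
The vertices on cycles are {1, 2, 3, 8, 10} — 5 in total.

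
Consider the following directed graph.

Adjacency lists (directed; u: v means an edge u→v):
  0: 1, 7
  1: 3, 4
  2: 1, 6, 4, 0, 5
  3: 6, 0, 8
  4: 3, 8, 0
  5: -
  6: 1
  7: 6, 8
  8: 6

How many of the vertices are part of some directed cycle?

7

A vertex is on a directed cycle iff it belongs to a strongly connected component of size ≥ 2 (or has a self-loop).
The vertices on cycles are {0, 1, 3, 4, 6, 7, 8} — 7 in total.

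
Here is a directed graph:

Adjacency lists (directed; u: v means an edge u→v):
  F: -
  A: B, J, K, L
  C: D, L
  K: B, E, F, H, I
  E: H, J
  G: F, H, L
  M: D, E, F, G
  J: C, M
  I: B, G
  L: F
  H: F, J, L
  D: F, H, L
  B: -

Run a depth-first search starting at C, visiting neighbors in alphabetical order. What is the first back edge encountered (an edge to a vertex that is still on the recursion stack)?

J->C

DFS from C (visiting neighbors in alphabetical order); mark gray on enter, black on exit:
C gray
  D gray
    F gray
    F black
    H gray
      H→F: F black — skip
      J gray
        J→C: C is gray → back edge
First back edge: J → C.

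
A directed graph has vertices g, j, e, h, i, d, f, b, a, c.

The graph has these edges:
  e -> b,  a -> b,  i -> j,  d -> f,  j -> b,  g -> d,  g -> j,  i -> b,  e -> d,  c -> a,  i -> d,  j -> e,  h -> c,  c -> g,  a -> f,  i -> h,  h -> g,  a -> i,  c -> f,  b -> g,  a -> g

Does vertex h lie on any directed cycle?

h is on a cycle iff h can reach itself via ≥1 edge.
h → c → a → i → h — yes.

Yes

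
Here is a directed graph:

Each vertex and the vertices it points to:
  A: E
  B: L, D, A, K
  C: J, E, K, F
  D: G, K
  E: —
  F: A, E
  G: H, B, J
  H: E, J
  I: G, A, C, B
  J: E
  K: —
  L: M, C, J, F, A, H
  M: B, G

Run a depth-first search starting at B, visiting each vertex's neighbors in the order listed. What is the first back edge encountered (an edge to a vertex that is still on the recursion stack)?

DFS from B (visiting each vertex's neighbors in the order listed); mark gray on enter, black on exit:
B gray
  L gray
    M gray
      M→B: B is gray → back edge
First back edge: M → B.

M->B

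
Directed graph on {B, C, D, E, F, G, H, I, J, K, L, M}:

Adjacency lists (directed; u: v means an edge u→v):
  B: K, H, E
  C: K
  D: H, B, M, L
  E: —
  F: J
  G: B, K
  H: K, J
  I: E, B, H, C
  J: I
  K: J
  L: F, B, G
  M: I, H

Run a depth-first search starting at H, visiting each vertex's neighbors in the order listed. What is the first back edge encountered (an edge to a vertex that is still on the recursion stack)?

DFS from H (visiting each vertex's neighbors in the order listed); mark gray on enter, black on exit:
H gray
  K gray
    J gray
      I gray
        E gray
        E black
        B gray
          B→K: K is gray → back edge
First back edge: B → K.

B→K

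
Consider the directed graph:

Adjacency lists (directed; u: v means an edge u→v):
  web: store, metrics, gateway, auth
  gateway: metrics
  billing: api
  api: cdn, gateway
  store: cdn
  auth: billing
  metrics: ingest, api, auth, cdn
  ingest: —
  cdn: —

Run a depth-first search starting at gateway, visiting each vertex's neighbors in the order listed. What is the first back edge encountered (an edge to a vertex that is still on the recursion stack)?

api→gateway

DFS from gateway (visiting each vertex's neighbors in the order listed); mark gray on enter, black on exit:
gateway gray
  metrics gray
    ingest gray
    ingest black
    api gray
      cdn gray
      cdn black
      api→gateway: gateway is gray → back edge
First back edge: api → gateway.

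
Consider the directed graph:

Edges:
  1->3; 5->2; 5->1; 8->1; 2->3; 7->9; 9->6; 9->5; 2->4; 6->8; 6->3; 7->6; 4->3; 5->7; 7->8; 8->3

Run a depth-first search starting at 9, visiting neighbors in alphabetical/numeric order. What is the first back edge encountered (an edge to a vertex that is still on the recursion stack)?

DFS from 9 (visiting neighbors in alphabetical/numeric order); mark gray on enter, black on exit:
9 gray
  5 gray
    1 gray
      3 gray
      3 black
    1 black
    2 gray
      2→3: 3 black — skip
      4 gray
        4→3: 3 black — skip
      4 black
    2 black
    7 gray
      6 gray
        6→3: 3 black — skip
        8 gray
          8→1: 1 black — skip
          8→3: 3 black — skip
        8 black
      6 black
      7→8: 8 black — skip
      7→9: 9 is gray → back edge
First back edge: 7 → 9.

7→9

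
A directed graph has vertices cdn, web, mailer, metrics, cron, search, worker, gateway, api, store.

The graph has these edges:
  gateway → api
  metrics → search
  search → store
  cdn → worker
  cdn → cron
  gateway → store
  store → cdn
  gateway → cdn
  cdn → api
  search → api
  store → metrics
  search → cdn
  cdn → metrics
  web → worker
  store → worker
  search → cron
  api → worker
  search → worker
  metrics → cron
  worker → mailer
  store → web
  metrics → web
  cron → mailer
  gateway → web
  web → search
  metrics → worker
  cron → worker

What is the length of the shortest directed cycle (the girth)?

3

For each vertex v, BFS finds the shortest path from v back to v.
The shortest such closed walk is cdn → metrics → search → cdn, length 3.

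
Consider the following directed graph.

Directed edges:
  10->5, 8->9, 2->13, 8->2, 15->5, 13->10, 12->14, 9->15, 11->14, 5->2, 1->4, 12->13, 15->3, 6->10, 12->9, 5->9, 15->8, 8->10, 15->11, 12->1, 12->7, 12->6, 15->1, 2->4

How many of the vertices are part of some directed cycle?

7

A vertex is on a directed cycle iff it belongs to a strongly connected component of size ≥ 2 (or has a self-loop).
The vertices on cycles are {2, 5, 8, 9, 10, 13, 15} — 7 in total.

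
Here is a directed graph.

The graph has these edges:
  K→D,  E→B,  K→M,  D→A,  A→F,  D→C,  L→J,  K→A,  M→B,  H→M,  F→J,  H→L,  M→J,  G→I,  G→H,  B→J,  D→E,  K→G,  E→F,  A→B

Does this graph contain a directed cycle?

DFS with white/gray/black marking, starting from G:
G gray
  H gray
    L gray
      J gray
      J black
    L black
    M gray
      M→J: J black — skip
      B gray
        B→J: J black — skip
      B black
    M black
  H black
  I gray
  I black
G black
A gray
  F gray
    F→J: J black — skip
  F black
  A→B: B black — skip
A black
C gray
C black
D gray
  E gray
    E→B: B black — skip
    E→F: F black — skip
  E black
  D→C: C black — skip
  D→A: A black — skip
D black
K gray
  K→D: D black — skip
  K→G: G black — skip
  K→M: M black — skip
  K→A: A black — skip
K black
Every edge goes to a white or black vertex — no back edge, so the graph is acyclic.

No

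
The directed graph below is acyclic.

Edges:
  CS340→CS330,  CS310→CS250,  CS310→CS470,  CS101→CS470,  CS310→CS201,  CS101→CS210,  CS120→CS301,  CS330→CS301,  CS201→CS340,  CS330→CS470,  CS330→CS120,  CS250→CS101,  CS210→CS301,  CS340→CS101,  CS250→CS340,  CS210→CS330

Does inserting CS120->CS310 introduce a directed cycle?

Adding CS120→CS310 creates a cycle iff CS310 can already reach CS120.
Path from CS310: CS310 → CS201 → CS340 → CS330 → CS120.
So CS310 → … → CS120 → CS310 is a cycle.

Yes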